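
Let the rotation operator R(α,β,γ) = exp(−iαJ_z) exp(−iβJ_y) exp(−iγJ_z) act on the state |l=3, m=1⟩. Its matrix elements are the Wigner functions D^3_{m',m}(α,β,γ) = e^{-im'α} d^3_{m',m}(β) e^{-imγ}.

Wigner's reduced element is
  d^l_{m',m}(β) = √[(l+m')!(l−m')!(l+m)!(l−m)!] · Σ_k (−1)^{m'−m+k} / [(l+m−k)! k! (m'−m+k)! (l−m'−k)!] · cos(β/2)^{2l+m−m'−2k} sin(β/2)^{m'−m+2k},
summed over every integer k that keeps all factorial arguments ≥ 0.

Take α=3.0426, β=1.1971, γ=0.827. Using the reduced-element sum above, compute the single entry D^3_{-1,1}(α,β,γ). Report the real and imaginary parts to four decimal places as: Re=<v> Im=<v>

Re=-0.2218 Im=0.2949

D^3_{-1,1}(3.0426,1.1971,0.827) = e^{-i·-1·3.0426}·d^3_{-1,1}(1.1971)·e^{-i·1·0.827}. Compute d first:
Half-angle: c=0.826153, s=0.563445. N=√(2·24·24·2)=48.000000
k: max(0,(1)−(-1))=2 … min(3+(1),3−(-1))=4
  k=2: (−1)^0·48.0000/(8)·0.8262^4·0.5634^2 = +0.887355
  k=3: (−1)^1·48.0000/(6)·0.8262^2·0.5634^4 = -0.550323
  k=4: (−1)^2·48.0000/(48)·0.8262^0·0.5634^6 = +0.031997
d^3_{-1,1}(1.1971) = +0.887355 -0.550323 +0.031997 = +0.369029
D = (-0.995104+0.098831i)·(+0.369029)·(+0.677087-0.735903i) = -0.221802+0.294934i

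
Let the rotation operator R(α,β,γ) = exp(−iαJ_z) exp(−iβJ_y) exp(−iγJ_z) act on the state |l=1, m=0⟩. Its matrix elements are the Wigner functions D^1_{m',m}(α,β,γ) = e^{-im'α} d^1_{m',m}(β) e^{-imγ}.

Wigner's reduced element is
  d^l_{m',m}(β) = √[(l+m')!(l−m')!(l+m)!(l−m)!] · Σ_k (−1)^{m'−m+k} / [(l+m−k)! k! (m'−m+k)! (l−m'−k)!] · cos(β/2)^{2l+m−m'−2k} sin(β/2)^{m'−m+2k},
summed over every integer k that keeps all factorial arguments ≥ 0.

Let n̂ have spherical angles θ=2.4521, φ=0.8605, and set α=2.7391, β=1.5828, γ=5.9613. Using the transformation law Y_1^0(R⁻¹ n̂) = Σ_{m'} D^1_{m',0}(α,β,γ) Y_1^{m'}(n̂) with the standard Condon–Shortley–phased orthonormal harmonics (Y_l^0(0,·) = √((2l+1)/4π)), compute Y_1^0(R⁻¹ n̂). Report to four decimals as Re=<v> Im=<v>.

Re=-0.0896 Im=0.0000

Need the full column D^1_{m',0} for m'=−1..1 at α=2.7391, β=1.5828, γ=5.9613.
cos(β/2)=0.702850, sin(β/2)=0.711338
d^1_{-1,0}: single k=1 term ⇒ +0.707056;  D = -0.650553+0.276963i
d^1_{0,0}: k∈[0..1] ⇒ +0.493998 -0.506002 = -0.012003;  D = -0.012003+0.000000i
d^1_{1,0}: single k=0 term ⇒ -0.707056;  D = +0.650553+0.276963i
Y_1^{m'}(θ=2.4521,φ=0.8605) and Σ D·Y over m':
  (-0.6506+0.2770i)·(+0.1433-0.1666i)  (-0.0120+0.0000i)·(-0.3770+0.0000i)  (+0.6506+0.2770i)·(-0.1433-0.1666i)
Y_1^0(R⁻¹ n̂) = -0.089637+0.000000i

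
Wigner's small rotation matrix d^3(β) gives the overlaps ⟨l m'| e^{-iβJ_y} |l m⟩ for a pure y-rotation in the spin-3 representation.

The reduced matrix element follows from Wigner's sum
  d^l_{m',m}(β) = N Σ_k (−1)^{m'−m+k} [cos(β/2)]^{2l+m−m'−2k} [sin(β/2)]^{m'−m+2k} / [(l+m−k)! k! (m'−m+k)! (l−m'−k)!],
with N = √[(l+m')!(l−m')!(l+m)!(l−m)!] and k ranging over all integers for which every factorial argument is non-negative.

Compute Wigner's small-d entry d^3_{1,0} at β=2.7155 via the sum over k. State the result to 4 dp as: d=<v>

d^3_{1,0}(β=2.7155) via Wigner's sum:
With c≡cos(β/2)=0.211438 and s≡sin(β/2)=0.977391, N=[24·2·6·6]^{1/2}=41.569219
The bounds max(0,m−m')=0 and min(l+m,l−m')=2 give 3 terms
  k=0: (−1)^1·41.5692/(12)·0.2114^5·0.9774^1 = -0.001431
  k=1: (−1)^2·41.5692/(4)·0.2114^3·0.9774^3 = +0.091721
  k=2: (−1)^3·41.5692/(12)·0.2114^1·0.9774^5 = -0.653306
d^3_{1,0}(2.7155) = -0.001431 +0.091721 -0.653306 = -0.563016

d=-0.5630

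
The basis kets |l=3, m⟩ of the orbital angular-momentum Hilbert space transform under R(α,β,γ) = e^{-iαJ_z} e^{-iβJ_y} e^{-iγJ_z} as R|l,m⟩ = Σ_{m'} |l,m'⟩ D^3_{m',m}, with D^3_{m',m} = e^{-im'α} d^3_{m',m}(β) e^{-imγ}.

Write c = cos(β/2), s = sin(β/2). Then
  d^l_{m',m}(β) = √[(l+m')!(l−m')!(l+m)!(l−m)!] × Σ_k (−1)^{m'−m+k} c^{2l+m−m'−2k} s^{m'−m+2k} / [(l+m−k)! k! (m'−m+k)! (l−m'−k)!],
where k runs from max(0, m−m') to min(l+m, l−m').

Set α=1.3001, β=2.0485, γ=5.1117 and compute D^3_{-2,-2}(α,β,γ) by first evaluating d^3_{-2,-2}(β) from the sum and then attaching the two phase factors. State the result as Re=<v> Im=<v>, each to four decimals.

Re=-0.2385 Im=-0.0627

First d^3_{-2,-2}(β=2.0485), then the phase factors e^{-i(-2)α} and e^{-i(-2)γ}:
c=cos(2.0485/2)=0.519740, s=sin(2.0485/2)=0.854325; N=√[1·120·1·120]=120.000000
k∈{0,1} keeps every argument non-negative
  k=0: (−1)^0·120.0000/(120)·0.5197^6·0.8543^0 = +0.019711
  k=1: (−1)^1·120.0000/(24)·0.5197^4·0.8543^2 = -0.266293
d^3_{-2,-2}(2.0485) = +0.019711 -0.266293 = -0.246582
Phases: e^{-i·(-2)·1.3001}=-0.856992+0.515330i, e^{-i·(-2)·5.1117}=-0.697695-0.716395i ⇒ D=-0.238469-0.062731i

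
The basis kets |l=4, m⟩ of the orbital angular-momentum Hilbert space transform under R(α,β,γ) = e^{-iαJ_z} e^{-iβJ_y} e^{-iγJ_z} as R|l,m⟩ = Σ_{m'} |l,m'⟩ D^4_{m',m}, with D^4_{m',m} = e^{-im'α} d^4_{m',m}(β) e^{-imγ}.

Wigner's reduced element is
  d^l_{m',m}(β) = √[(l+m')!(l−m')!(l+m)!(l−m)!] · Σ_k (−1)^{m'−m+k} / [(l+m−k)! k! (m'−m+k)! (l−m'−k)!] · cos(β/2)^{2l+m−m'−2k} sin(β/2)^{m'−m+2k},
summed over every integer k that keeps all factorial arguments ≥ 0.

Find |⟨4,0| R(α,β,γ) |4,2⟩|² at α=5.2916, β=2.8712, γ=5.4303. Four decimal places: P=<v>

P=0.0241

First d^4_{0,2}(β=2.8712), then the phase factors e^{-i(0)α} and e^{-i(2)γ}:
c=cos(2.8712/2)=0.134785, s=sin(2.8712/2)=0.990875; N=√[24·24·720·2]=910.735966
Admissible k: 2..4 (factorial args all ≥0)
  k=2: (−1)^0·910.7360/(96)·0.1348^6·0.9909^2 = +0.000056
  k=3: (−1)^1·910.7360/(36)·0.1348^4·0.9909^4 = -0.008049
  k=4: (−1)^2·910.7360/(96)·0.1348^2·0.9909^6 = +0.163123
d^4_{0,2}(2.8712) = +0.000056 -0.008049 +0.163123 = +0.155131
|D^4_{0,2}|² = |d^4_{0,2}(β)|² = (+0.155131)² = 0.024065 (the z-rotation phases have unit modulus)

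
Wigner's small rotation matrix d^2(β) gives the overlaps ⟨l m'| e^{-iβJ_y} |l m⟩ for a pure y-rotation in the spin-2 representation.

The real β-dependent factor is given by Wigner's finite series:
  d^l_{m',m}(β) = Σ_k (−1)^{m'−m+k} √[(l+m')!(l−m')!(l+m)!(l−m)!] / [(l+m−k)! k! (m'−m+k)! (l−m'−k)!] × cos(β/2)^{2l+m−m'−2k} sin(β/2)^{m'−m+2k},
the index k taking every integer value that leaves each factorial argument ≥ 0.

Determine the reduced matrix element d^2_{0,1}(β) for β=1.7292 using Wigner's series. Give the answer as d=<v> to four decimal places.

d=-0.1908

d^2_{0,1}(β=1.7292) via Wigner's sum:
c=cos(1.7292/2)=0.648945, s=sin(1.7292/2)=0.760836; N=√[2·2·6·1]=4.898979
k: max(0,(1)−(0))=1 … min(2+(1),2−(0))=2
  k=1: (−1)^0·4.8990/(2)·0.6489^3·0.7608^1 = +0.509318
  k=2: (−1)^1·4.8990/(2)·0.6489^1·0.7608^3 = -0.700093
d^2_{0,1}(1.7292) = +0.509318 -0.700093 = -0.190775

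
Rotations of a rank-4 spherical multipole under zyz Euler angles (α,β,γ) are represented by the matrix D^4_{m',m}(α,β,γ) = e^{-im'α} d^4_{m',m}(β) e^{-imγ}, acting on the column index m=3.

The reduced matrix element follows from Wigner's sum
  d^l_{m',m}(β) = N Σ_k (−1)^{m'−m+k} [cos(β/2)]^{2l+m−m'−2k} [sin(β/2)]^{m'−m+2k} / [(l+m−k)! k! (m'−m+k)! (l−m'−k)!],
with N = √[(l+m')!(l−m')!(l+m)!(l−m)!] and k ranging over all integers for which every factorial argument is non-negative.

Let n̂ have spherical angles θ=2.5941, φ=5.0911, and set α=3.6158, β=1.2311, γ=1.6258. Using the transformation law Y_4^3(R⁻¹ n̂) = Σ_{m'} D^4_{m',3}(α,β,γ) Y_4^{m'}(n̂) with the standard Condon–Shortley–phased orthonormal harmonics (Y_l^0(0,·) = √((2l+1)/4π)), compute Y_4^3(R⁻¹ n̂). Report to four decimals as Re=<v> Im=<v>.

Re=-0.2724 Im=0.0130

Need the full column D^4_{m',3} for m'=−4..4 at α=3.6158, β=1.2311, γ=1.6258.
cos(β/2)=0.816456, sin(β/2)=0.577408
d^4_{-4,3}: single k=7 term ⇒ +0.049415;  D = -0.048775-0.007923i
d^4_{-3,3}: k∈[6..7] ⇒ +0.172925 -0.012356 = +0.160570;  D = +0.152759-0.049470i
d^4_{-2,3}: k∈[5..6] ⇒ +0.392100 -0.065369 = +0.326730;  D = -0.230572+0.231493i
d^4_{-1,3}: k∈[4..5] ⇒ +0.653402 -0.196079 = +0.457323;  D = +0.139160-0.435636i
d^4_{0,3}: k∈[3..4] ⇒ +0.826372 -0.413309 = +0.413063;  D = +0.067851+0.407452i
d^4_{1,3}: k∈[2..3] ⇒ +0.783848 -0.653402 = +0.130447;  D = -0.077820-0.104691i
d^4_{2,3}: k∈[1..2] ⇒ +0.522488 -0.783965 = -0.261478;  D = -0.234602-0.115466i
d^4_{3,3}: k∈[0..1] ⇒ +0.197452 -0.691289 = -0.493837;  D = +0.493767-0.008314i
d^4_{4,3}: single k=0 term ⇒ -0.394964;  D = -0.348295+0.186244i
Y_4^{m'}(θ=2.5941,φ=5.0911) and Σ D·Y over m':
  (-0.0488-0.0079i)·(+0.0018-0.0324i)  (+0.1528-0.0495i)·(+0.1367+0.0635i)  (-0.2306+0.2315i)·(-0.2703+0.2555i)  (+0.1392-0.4356i)·(-0.1635-0.4109i)  (+0.0679+0.4075i)·(-0.0284+0.0000i)  (-0.0778-0.1047i)·(+0.1635-0.4109i)  (-0.2346-0.1155i)·(-0.2703-0.2555i)  (+0.4938-0.0083i)·(-0.1367+0.0635i)  (-0.3483+0.1862i)·(+0.0018+0.0324i)
Y_4^3(R⁻¹ n̂) = -0.272355+0.013009i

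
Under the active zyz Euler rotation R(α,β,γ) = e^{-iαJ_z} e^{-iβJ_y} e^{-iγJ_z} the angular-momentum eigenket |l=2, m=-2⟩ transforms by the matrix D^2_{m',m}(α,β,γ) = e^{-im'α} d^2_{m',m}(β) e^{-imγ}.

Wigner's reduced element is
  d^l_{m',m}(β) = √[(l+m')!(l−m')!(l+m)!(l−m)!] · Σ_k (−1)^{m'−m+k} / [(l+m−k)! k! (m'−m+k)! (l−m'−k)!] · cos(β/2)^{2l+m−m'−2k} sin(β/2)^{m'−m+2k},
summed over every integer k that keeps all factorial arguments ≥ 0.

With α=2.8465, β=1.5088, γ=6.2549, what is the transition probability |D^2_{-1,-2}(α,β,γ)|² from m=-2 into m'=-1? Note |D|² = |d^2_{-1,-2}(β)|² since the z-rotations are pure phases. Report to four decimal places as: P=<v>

P=0.2809

Split into d^2_{-1,-2}(β=1.5088) × two z-phases.
Half-angle: c=0.728683, s=0.684852. N=√(1·6·1·24)=12.000000
k: max(0,(-2)−(-1))=0 … min(2+(-2),2−(-1))=0
  k=0: (−1)^1·12.0000/(6)·0.7287^3·0.6849^1 = -0.529958
d^2_{-1,-2}(1.5088) = -0.529958
|D^2_{-1,-2}|² = |d^2_{-1,-2}(β)|² = (-0.529958)² = 0.280856 (the z-rotation phases have unit modulus)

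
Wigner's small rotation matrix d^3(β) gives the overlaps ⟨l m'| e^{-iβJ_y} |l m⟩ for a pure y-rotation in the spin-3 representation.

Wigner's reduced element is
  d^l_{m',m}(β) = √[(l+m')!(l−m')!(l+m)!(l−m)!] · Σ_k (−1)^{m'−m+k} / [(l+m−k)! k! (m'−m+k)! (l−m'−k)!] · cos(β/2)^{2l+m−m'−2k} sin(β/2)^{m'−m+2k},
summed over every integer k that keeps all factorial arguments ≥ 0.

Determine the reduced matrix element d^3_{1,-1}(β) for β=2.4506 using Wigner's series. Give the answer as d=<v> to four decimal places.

d=0.0446

d^3_{1,-1}(β=2.4506) via Wigner's sum:
c=cos(2.4506/2)=0.338664, s=sin(2.4506/2)=0.940907; N=√[24·2·2·24]=48.000000
k: max(0,(-1)−(1))=0 … min(3+(-1),3−(1))=2
  k=0: (−1)^2·48.0000/(8)·0.3387^4·0.9409^2 = +0.069875
  k=1: (−1)^3·48.0000/(6)·0.3387^2·0.9409^4 = -0.719143
  k=2: (−1)^4·48.0000/(48)·0.3387^0·0.9409^6 = +0.693875
d^3_{1,-1}(2.4506) = +0.069875 -0.719143 +0.693875 = +0.044608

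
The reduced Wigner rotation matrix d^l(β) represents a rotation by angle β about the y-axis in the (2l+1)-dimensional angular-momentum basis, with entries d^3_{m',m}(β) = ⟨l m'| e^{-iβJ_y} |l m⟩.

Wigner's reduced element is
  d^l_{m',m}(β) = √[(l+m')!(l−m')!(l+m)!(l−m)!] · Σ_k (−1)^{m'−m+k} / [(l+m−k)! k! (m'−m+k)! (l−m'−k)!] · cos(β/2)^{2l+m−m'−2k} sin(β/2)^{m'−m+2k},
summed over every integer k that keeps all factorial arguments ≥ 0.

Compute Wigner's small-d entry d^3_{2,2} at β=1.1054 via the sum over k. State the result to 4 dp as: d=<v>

d^3_{2,2}(β=1.1054) via Wigner's sum:
Half-angle: c=0.851110, s=0.524987. N=√(120·1·120·1)=120.000000
k: max(0,(2)−(2))=0 … min(3+(2),3−(2))=1
  k=0: (−1)^0·120.0000/(120)·0.8511^6·0.5250^0 = +0.380115
  k=1: (−1)^1·120.0000/(24)·0.8511^4·0.5250^2 = -0.723120
d^3_{2,2}(1.1054) = +0.380115 -0.723120 = -0.343005

d=-0.3430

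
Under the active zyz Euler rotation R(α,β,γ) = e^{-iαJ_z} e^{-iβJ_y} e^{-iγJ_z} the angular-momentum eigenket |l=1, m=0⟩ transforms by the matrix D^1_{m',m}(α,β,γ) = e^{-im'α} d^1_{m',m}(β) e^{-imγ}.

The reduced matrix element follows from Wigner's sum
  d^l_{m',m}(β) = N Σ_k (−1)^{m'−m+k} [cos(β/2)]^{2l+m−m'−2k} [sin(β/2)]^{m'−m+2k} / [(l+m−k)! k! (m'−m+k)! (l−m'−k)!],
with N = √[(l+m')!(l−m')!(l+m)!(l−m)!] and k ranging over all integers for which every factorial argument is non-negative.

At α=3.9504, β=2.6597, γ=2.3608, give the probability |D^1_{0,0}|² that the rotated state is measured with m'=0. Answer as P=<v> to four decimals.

P=0.7852

Split into d^1_{0,0}(β=2.6597) × two z-phases.
With c≡cos(β/2)=0.238622 and s≡sin(β/2)=0.971113, N=[1·1·1·1]^{1/2}=1.000000
Admissible k: 0..1 (factorial args all ≥0)
  k=0: (−1)^0·1.0000/(1)·0.2386^2·0.9711^0 = +0.056940
  k=1: (−1)^1·1.0000/(1)·0.2386^0·0.9711^2 = -0.943060
d^1_{0,0}(2.6597) = +0.056940 -0.943060 = -0.886119
|D^1_{0,0}|² = |d^1_{0,0}(β)|² = (-0.886119)² = 0.785207 (the z-rotation phases have unit modulus)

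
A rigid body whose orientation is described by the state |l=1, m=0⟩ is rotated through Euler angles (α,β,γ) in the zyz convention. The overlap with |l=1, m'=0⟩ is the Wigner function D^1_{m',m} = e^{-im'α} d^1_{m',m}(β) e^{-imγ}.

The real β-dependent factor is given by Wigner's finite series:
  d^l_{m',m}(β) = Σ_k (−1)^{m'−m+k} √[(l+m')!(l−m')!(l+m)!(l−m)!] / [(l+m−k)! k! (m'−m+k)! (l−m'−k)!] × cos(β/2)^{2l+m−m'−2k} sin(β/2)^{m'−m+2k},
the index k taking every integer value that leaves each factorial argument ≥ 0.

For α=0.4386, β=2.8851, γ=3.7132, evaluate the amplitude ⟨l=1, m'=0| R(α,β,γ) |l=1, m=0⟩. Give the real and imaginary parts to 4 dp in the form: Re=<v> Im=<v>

Re=-0.9673 Im=0.0000

First d^1_{0,0}(β=2.8851), then the phase factors e^{-i(0)α} and e^{-i(0)γ}:
c=cos(2.8851/2)=0.127895, s=sin(2.8851/2)=0.991788; N=√[1·1·1·1]=1.000000
Admissible k: 0..1 (factorial args all ≥0)
  k=0: (−1)^0·1.0000/(1)·0.1279^2·0.9918^0 = +0.016357
  k=1: (−1)^1·1.0000/(1)·0.1279^0·0.9918^2 = -0.983643
d^1_{0,0}(2.8851) = +0.016357 -0.983643 = -0.967286
Attach z-rotation phases: D = e^{-i(0)(0.4386)}·(-0.967286)·e^{-i(0)(3.7132)} = -0.967286+0.000000i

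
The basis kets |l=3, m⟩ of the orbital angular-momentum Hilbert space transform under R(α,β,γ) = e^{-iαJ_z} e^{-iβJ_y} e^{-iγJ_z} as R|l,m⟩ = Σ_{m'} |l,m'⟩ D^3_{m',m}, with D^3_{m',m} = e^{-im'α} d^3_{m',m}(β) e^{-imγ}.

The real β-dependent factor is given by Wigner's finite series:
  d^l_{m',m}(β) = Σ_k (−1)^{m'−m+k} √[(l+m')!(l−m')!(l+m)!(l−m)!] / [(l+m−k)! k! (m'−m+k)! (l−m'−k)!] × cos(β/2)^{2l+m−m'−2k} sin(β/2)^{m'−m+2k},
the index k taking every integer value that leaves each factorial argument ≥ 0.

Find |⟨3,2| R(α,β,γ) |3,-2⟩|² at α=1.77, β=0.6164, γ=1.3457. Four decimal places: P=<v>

First d^3_{2,-2}(β=0.6164), then the phase factors e^{-i(2)α} and e^{-i(-2)γ}:
c=cos(0.6164/2)=0.952881, s=sin(0.6164/2)=0.303344; N=√[120·1·1·120]=120.000000
k∈{0,1} keeps every argument non-negative
  k=0: (−1)^4·120.0000/(24)·0.9529^2·0.3033^4 = +0.038440
  k=1: (−1)^5·120.0000/(120)·0.9529^0·0.3033^6 = -0.000779
d^3_{2,-2}(0.6164) = +0.038440 -0.000779 = +0.037661
|D^3_{2,-2}|² = |d^3_{2,-2}(β)|² = (+0.037661)² = 0.001418 (the z-rotation phases have unit modulus)

P=0.0014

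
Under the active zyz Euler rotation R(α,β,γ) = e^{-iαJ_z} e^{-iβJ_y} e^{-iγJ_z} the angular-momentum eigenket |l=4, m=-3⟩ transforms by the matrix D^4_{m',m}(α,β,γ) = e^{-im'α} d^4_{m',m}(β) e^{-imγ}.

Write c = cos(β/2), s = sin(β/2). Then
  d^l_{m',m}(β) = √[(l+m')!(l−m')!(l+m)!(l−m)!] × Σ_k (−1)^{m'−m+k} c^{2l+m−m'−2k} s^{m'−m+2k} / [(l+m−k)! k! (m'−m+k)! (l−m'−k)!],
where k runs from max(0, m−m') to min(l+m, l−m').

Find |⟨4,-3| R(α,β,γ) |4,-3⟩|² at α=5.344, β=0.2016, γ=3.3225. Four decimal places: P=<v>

Split into d^4_{-3,-3}(β=0.2016) × two z-phases.
Half-angle: c=0.994924, s=0.100629. N=√(1·5040·1·5040)=5040.000000
The bounds max(0,m−m')=0 and min(l+m,l−m')=1 give 2 terms
  k=0: (−1)^0·5040.0000/(5040)·0.9949^8·0.1006^0 = +0.960106
  k=1: (−1)^1·5040.0000/(720)·0.9949^6·0.1006^2 = -0.068752
d^4_{-3,-3}(0.2016) = +0.960106 -0.068752 = +0.891354
|D^4_{-3,-3}|² = |d^4_{-3,-3}(β)|² = (+0.891354)² = 0.794511 (the z-rotation phases have unit modulus)

P=0.7945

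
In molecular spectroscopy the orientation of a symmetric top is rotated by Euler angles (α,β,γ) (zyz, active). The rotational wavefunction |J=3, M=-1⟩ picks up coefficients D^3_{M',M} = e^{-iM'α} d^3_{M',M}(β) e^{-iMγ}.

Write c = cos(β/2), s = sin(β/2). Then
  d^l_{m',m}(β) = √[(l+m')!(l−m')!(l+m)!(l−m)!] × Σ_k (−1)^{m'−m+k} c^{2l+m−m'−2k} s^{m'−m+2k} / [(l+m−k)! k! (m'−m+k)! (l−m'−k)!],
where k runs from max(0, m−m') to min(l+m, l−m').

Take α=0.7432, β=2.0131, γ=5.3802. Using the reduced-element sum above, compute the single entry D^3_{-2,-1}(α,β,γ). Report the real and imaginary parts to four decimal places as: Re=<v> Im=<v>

Split into d^3_{-2,-1}(β=2.0131) × two z-phases.
Half-angle: c=0.534779, s=0.844992. N=√(1·120·2·24)=75.894664
k∈{1,2} keeps every argument non-negative
  k=1: (−1)^0·75.8947/(24)·0.5348^5·0.8450^1 = +0.116876
  k=2: (−1)^1·75.8947/(12)·0.5348^3·0.8450^3 = -0.583594
d^3_{-2,-1}(2.0131) = +0.116876 -0.583594 = -0.466718
Attach z-rotation phases: D = e^{-i(-2)(0.7432)}·(-0.466718)·e^{-i(-1)(5.3802)} = -0.389517-0.257104i

Re=-0.3895 Im=-0.2571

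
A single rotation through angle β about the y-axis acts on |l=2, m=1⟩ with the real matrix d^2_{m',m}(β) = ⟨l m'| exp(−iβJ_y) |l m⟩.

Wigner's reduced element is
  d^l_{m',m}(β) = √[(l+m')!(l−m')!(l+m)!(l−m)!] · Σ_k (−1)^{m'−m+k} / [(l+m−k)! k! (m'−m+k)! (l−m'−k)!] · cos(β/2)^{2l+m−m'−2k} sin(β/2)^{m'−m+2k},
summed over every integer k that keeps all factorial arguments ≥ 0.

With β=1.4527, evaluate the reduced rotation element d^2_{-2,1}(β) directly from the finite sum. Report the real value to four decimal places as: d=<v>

d=0.4380

d^2_{-2,1}(β=1.4527) via Wigner's sum:
c=cos(1.4527/2)=0.747604, s=sin(1.4527/2)=0.664145; N=√[1·24·6·1]=12.000000
The bounds max(0,m−m')=3 and min(l+m,l−m')=3 give 1 term
  k=3: (−1)^0·12.0000/(6)·0.7476^1·0.6641^3 = +0.438017
d^2_{-2,1}(1.4527) = +0.438017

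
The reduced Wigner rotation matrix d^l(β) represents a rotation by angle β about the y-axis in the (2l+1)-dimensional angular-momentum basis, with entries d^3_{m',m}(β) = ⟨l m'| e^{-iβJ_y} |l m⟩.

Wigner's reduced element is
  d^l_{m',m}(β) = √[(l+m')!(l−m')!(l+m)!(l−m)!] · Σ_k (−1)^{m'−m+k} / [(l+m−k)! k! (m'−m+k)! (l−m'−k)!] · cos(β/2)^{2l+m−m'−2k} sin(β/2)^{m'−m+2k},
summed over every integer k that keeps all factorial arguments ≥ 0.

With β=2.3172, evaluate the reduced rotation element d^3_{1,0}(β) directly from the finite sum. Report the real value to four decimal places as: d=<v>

d=-0.4149

d^3_{1,0}(β=2.3172) via Wigner's sum:
With c≡cos(β/2)=0.400623 and s≡sin(β/2)=0.916243, N=[24·2·6·6]^{1/2}=41.569219
k: max(0,(0)−(1))=0 … min(3+(0),3−(1))=2
  k=0: (−1)^1·41.5692/(12)·0.4006^5·0.9162^1 = -0.032755
  k=1: (−1)^2·41.5692/(4)·0.4006^3·0.9162^3 = +0.513985
  k=2: (−1)^3·41.5692/(12)·0.4006^1·0.9162^5 = -0.896148
d^3_{1,0}(2.3172) = -0.032755 +0.513985 -0.896148 = -0.414918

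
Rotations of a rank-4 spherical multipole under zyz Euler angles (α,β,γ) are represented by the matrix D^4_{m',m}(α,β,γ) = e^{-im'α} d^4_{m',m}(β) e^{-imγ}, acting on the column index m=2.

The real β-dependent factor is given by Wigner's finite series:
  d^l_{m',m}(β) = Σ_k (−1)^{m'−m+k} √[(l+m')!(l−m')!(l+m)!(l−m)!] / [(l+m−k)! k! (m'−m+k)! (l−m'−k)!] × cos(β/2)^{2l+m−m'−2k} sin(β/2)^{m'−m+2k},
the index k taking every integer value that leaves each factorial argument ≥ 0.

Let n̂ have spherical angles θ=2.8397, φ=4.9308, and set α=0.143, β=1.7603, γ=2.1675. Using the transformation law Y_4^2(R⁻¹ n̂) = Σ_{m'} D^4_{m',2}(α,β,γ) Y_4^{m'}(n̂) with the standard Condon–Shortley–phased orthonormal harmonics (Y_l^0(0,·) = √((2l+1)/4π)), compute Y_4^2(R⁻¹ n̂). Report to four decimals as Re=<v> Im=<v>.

Re=-0.0540 Im=-0.2229

Need the full column D^4_{m',2} for m'=−4..4 at α=0.143, β=1.7603, γ=2.1675.
cos(β/2)=0.637036, sin(β/2)=0.770834
d^4_{-4,2}: single k=6 term ⇒ +0.450477;  D = -0.366265+0.262259i
d^4_{-3,2}: k∈[5..6] ⇒ +0.789736 -0.385439 = +0.404297;  D = -0.291819+0.279818i
d^4_{-2,2}: k∈[4..6] ⇒ +0.872148 -1.021587 +0.124649 = -0.024789;  D = +0.015265-0.019532i
d^4_{-1,2}: k∈[3..5] ⇒ +0.679542 -1.492460 +0.437047 = -0.375871;  D = +0.186890-0.326116i
d^4_{0,2}: k∈[2..4] ⇒ +0.376726 -1.470920 +0.807635 = -0.286559;  D = +0.105595-0.266394i
d^4_{1,2}: k∈[1..3] ⇒ +0.139233 -1.019314 +0.994974 = +0.114893;  D = -0.026684+0.111751i
d^4_{2,2}: k∈[0..2] ⇒ +0.027121 -0.476525 +0.872148 = +0.422745;  D = -0.038580+0.420981i
d^4_{3,2}: k∈[0..1] ⇒ -0.122792 +0.539370 = +0.416578;  D = +0.021490+0.416023i
d^4_{4,2}: single k=0 term ⇒ +0.210128;  D = +0.040636+0.206161i
Y_4^{m'}(θ=2.8397,φ=4.9308) and Σ D·Y over m':
  (-0.3663+0.2623i)·(+0.0022-0.0027i)  (-0.2918+0.2798i)·(+0.0191+0.0249i)  (+0.0153-0.0195i)·(-0.1442+0.0673i)  (+0.1869-0.3261i)·(-0.0984-0.4433i)  (+0.1056-0.2664i)·(+0.5011+0.0000i)  (-0.0267+0.1118i)·(+0.0984-0.4433i)  (-0.0386+0.4210i)·(-0.1442-0.0673i)  (+0.0215+0.4160i)·(-0.0191+0.0249i)  (+0.0406+0.2062i)·(+0.0022+0.0027i)
Y_4^2(R⁻¹ n̂) = -0.054007-0.222923i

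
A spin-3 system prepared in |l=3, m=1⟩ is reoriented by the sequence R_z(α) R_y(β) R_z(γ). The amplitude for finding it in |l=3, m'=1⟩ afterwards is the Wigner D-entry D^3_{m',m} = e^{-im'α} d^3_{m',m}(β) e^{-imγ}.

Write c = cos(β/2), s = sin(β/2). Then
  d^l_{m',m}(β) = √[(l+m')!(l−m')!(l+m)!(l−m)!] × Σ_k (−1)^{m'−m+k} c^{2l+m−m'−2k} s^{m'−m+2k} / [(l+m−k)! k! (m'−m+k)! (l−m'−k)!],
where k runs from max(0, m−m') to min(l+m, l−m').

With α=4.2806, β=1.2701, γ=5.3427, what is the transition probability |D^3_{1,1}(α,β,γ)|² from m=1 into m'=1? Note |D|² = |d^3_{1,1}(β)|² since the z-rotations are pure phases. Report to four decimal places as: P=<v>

P=0.1838

D^3_{1,1}(4.2806,1.2701,5.3427) = e^{-i·1·4.2806}·d^3_{1,1}(1.2701)·e^{-i·1·5.3427}. Compute d first:
Half-angle: c=0.805042, s=0.593218. N=√(24·2·24·2)=48.000000
k: max(0,(1)−(1))=0 … min(3+(1),3−(1))=2
  k=0: (−1)^0·48.0000/(48)·0.8050^6·0.5932^0 = +0.272215
  k=1: (−1)^1·48.0000/(6)·0.8050^4·0.5932^2 = -1.182477
  k=2: (−1)^2·48.0000/(8)·0.8050^2·0.5932^4 = +0.481554
d^3_{1,1}(1.2701) = +0.272215 -1.182477 +0.481554 = -0.428708
|D^3_{1,1}|² = |d^3_{1,1}(β)|² = (-0.428708)² = 0.183791 (the z-rotation phases have unit modulus)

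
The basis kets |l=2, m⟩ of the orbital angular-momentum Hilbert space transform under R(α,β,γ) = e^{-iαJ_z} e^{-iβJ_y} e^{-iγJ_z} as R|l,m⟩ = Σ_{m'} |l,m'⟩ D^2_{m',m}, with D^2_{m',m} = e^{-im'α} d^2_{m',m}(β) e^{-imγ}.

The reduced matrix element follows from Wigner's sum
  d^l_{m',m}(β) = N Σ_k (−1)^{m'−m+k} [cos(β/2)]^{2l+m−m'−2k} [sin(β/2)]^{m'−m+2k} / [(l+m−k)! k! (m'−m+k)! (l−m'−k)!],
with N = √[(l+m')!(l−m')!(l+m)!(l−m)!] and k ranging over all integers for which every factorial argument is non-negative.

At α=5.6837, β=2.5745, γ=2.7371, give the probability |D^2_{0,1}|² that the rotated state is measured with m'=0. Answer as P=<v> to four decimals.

D^2_{0,1}(5.6837,2.5745,2.7371) = e^{-i·0·5.6837}·d^2_{0,1}(2.5745)·e^{-i·1·2.7371}. Compute d first:
c=cos(2.5745/2)=0.279762, s=sin(2.5745/2)=0.960069; N=√[2·2·6·1]=4.898979
The bounds max(0,m−m')=1 and min(l+m,l−m')=2 give 2 terms
  k=1: (−1)^0·4.8990/(2)·0.2798^3·0.9601^1 = +0.051493
  k=2: (−1)^1·4.8990/(2)·0.2798^1·0.9601^3 = -0.606418
d^2_{0,1}(2.5745) = +0.051493 -0.606418 = -0.554926
|D^2_{0,1}|² = |d^2_{0,1}(β)|² = (-0.554926)² = 0.307943 (the z-rotation phases have unit modulus)

P=0.3079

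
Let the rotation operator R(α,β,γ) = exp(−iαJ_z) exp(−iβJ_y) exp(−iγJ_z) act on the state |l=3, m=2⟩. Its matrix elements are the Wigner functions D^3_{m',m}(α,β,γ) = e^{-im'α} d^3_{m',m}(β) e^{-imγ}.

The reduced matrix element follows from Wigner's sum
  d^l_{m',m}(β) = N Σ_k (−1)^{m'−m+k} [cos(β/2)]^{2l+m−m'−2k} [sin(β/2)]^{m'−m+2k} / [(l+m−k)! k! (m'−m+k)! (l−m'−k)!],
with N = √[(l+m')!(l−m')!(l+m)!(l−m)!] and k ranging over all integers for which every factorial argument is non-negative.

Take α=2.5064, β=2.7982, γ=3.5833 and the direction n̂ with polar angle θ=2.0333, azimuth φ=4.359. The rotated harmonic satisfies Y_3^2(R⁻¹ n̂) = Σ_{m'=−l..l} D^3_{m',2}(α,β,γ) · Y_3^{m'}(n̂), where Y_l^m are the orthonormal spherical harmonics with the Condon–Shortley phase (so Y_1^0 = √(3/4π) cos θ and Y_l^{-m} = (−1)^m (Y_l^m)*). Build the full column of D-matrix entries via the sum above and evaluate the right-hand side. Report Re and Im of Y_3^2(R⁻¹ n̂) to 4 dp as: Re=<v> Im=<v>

Need the full column D^3_{m',2} for m'=−3..3 at α=2.5064, β=2.7982, γ=3.5833.
cos(β/2)=0.170854, sin(β/2)=0.985296
d^3_{-3,2}: single k=5 term ⇒ +0.388629;  D = +0.364720+0.134209i
d^3_{-2,2}: k∈[4..5] ⇒ +0.137559 -0.914958 = -0.777400;  D = +0.427985+0.648983i
d^3_{-1,2}: k∈[3..4] ⇒ +0.030172 -0.501718 = -0.471546;  D = +0.024598-0.470904i
d^3_{0,2}: k∈[2..3] ⇒ +0.004531 -0.150688 = -0.146157;  D = -0.092739+0.112966i
d^3_{1,2}: k∈[1..2] ⇒ +0.000454 -0.030172 = -0.029719;  D = +0.028808-0.007301i
d^3_{2,2}: k∈[0..1] ⇒ +0.000025 -0.004136 = -0.004111;  D = -0.003807-0.001552i
d^3_{3,2}: single k=0 term ⇒ -0.000351;  D = +0.000183+0.000300i
Y_3^{m'}(θ=2.0333,φ=4.359) and Σ D·Y over m':
  (+0.3647+0.1342i)·(+0.2609-0.1462i)  (+0.4280+0.6490i)·(+0.2777+0.2372i)  (+0.0246-0.4709i)·(+0.0005-0.0012i)  (-0.0927+0.1130i)·(+0.3338+0.0000i)  (+0.0288-0.0073i)·(-0.0005-0.0012i)  (-0.0038-0.0016i)·(+0.2777-0.2372i)  (+0.0002+0.0003i)·(-0.2609-0.1462i)
Y_3^2(R⁻¹ n̂) = +0.046742+0.301252i

Re=0.0467 Im=0.3013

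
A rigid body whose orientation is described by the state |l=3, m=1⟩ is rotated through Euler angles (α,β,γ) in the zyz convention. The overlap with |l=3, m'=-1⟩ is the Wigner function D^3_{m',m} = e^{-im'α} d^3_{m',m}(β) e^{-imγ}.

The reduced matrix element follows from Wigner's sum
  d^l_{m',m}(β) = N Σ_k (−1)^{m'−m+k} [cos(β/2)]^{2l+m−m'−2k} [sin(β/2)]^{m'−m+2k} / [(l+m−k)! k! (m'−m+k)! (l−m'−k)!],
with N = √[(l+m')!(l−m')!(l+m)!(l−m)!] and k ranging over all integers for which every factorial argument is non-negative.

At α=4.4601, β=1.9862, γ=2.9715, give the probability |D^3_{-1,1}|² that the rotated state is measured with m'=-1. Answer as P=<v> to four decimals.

P=0.2069

First d^3_{-1,1}(β=1.9862), then the phase factors e^{-i(-1)α} and e^{-i(1)γ}:
Half-angle: c=0.546096, s=0.837723. N=√(2·24·24·2)=48.000000
The bounds max(0,m−m')=2 and min(l+m,l−m')=4 give 3 terms
  k=2: (−1)^0·48.0000/(8)·0.5461^4·0.8377^2 = +0.374478
  k=3: (−1)^1·48.0000/(6)·0.5461^2·0.8377^4 = -1.174975
  k=4: (−1)^2·48.0000/(48)·0.5461^0·0.8377^6 = +0.345623
d^3_{-1,1}(1.9862) = +0.374478 -1.174975 +0.345623 = -0.454875
|D^3_{-1,1}|² = |d^3_{-1,1}(β)|² = (-0.454875)² = 0.206911 (the z-rotation phases have unit modulus)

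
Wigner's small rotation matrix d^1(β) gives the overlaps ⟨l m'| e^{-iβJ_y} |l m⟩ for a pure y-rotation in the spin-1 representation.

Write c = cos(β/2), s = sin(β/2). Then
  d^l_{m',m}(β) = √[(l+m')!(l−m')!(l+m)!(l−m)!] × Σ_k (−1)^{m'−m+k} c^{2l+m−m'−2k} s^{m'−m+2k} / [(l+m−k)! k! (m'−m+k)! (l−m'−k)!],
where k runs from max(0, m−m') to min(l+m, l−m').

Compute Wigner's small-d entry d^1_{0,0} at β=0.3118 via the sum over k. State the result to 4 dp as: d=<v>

d=0.9518

d^1_{0,0}(β=0.3118) via Wigner's sum:
c=cos(0.3118/2)=0.987872, s=sin(0.3118/2)=0.155269; N=√[1·1·1·1]=1.000000
Admissible k: 0..1 (factorial args all ≥0)
  k=0: (−1)^0·1.0000/(1)·0.9879^2·0.1553^0 = +0.975891
  k=1: (−1)^1·1.0000/(1)·0.9879^0·0.1553^2 = -0.024109
d^1_{0,0}(0.3118) = +0.975891 -0.024109 = +0.951783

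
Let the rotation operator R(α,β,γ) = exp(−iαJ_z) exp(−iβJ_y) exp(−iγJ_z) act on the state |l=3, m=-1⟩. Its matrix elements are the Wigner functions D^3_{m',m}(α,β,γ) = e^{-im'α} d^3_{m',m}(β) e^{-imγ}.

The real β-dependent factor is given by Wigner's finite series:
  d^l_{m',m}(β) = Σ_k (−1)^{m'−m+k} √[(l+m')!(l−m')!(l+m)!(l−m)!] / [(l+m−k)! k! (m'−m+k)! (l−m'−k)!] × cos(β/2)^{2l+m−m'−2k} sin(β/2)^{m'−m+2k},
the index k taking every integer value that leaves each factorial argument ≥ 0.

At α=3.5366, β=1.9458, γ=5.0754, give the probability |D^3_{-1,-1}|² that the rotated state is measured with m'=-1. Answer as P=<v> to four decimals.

Split into d^3_{-1,-1}(β=1.9458) × two z-phases.
Half-angle: c=0.562905, s=0.826522. N=√(2·24·2·24)=48.000000
Admissible k: 0..2 (factorial args all ≥0)
  k=0: (−1)^0·48.0000/(48)·0.5629^6·0.8265^0 = +0.031813
  k=1: (−1)^1·48.0000/(6)·0.5629^4·0.8265^2 = -0.548705
  k=2: (−1)^2·48.0000/(8)·0.5629^2·0.8265^4 = +0.887234
d^3_{-1,-1}(1.9458) = +0.031813 -0.548705 +0.887234 = +0.370343
|D^3_{-1,-1}|² = |d^3_{-1,-1}(β)|² = (+0.370343)² = 0.137154 (the z-rotation phases have unit modulus)

P=0.1372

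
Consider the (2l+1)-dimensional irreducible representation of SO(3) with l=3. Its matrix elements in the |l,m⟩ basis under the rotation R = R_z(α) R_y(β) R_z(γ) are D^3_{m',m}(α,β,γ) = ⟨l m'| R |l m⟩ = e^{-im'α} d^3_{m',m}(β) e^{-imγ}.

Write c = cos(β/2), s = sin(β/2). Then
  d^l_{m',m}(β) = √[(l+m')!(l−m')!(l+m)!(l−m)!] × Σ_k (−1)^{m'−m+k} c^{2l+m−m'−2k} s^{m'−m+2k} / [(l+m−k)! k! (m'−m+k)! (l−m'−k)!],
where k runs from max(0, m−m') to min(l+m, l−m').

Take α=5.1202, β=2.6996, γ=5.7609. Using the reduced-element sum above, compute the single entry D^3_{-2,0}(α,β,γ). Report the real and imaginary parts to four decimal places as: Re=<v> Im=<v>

First d^3_{-2,0}(β=2.6996), then the phase factors e^{-i(-2)α} and e^{-i(0)γ}:
c=cos(2.6996/2)=0.219202, s=sin(2.6996/2)=0.975680; N=√[1·120·6·6]=65.726707
k∈{2,3} keeps every argument non-negative
  k=2: (−1)^0·65.7267/(12)·0.2192^4·0.9757^2 = +0.012038
  k=3: (−1)^1·65.7267/(12)·0.2192^2·0.9757^4 = -0.238494
d^3_{-2,0}(2.6996) = +0.012038 -0.238494 = -0.226456
D = (-0.685416-0.728152i)·(-0.226456)·(+1.000000+0.000000i) = +0.155217+0.164895i

Re=0.1552 Im=0.1649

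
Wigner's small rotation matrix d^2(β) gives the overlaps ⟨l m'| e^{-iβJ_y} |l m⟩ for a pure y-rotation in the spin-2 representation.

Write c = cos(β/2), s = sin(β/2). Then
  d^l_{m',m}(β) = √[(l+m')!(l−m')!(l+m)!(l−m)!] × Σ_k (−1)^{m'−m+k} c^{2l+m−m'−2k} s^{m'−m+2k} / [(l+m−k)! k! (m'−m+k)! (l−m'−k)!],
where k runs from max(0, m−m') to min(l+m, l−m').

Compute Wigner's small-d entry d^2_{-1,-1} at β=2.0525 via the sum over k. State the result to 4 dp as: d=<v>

d^2_{-1,-1}(β=2.0525) via Wigner's sum:
c=cos(2.0525/2)=0.518030, s=sin(2.0525/2)=0.855362; N=√[1·6·1·6]=6.000000
k: max(0,(-1)−(-1))=0 … min(2+(-1),2−(-1))=1
  k=0: (−1)^0·6.0000/(6)·0.5180^4·0.8554^0 = +0.072014
  k=1: (−1)^1·6.0000/(2)·0.5180^2·0.8554^2 = -0.589022
d^2_{-1,-1}(2.0525) = +0.072014 -0.589022 = -0.517008

d=-0.5170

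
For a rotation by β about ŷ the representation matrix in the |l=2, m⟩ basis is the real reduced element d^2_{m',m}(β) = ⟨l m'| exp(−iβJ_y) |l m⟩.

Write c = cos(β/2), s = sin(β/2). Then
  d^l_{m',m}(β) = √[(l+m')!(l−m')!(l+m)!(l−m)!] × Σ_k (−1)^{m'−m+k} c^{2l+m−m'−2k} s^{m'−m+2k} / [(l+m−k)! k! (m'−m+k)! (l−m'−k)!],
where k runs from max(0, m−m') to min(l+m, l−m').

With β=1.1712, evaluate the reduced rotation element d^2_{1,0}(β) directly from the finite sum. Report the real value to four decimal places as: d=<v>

d=-0.4389

d^2_{1,0}(β=1.1712) via Wigner's sum:
With c≡cos(β/2)=0.833381 and s≡sin(β/2)=0.552700, N=[6·1·2·2]^{1/2}=4.898979
k: max(0,(0)−(1))=0 … min(2+(0),2−(1))=1
  k=0: (−1)^1·4.8990/(2)·0.8334^3·0.5527^1 = -0.783601
  k=1: (−1)^2·4.8990/(2)·0.8334^1·0.5527^3 = +0.344656
d^2_{1,0}(1.1712) = -0.783601 +0.344656 = -0.438945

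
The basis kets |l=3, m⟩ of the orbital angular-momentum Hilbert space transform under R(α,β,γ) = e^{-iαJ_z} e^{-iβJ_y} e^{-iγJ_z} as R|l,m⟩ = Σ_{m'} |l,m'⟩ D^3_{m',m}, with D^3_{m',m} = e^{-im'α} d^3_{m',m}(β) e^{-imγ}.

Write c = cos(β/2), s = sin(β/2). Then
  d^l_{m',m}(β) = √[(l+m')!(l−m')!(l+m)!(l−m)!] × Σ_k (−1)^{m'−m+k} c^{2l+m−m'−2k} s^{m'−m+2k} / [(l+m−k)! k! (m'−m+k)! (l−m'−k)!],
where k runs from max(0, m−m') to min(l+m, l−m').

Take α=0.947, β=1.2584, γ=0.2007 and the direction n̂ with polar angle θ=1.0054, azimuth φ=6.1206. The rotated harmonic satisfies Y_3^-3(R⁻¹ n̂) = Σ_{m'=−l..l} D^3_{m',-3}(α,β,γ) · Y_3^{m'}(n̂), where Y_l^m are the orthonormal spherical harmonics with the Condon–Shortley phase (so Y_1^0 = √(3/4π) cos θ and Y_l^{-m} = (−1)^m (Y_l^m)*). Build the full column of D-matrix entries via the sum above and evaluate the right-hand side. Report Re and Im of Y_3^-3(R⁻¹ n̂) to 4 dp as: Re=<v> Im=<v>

Need the full column D^3_{m',-3} for m'=−3..3 at α=0.947, β=1.2584, γ=0.2007.
cos(β/2)=0.808499, sin(β/2)=0.588498
d^3_{-3,-3}: single k=0 term ⇒ +0.279303;  D = -0.266704-0.082942i
d^3_{-2,-3}: single k=0 term ⇒ -0.497986;  D = +0.397793-0.299584i
d^3_{-1,-3}: single k=0 term ⇒ +0.573130;  D = +0.012434+0.572995i
d^3_{0,-3}: single k=0 term ⇒ -0.481713;  D = -0.397003-0.272830i
d^3_{1,-3}: single k=0 term ⇒ +0.303658;  D = +0.285775-0.102668i
d^3_{2,-3}: single k=0 term ⇒ -0.139791;  D = -0.038484+0.134390i
d^3_{3,-3}: single k=0 term ⇒ +0.041540;  D = -0.025734-0.032609i
Y_3^{m'}(θ=1.0054,φ=6.1206) and Σ D·Y over m':
  (-0.2667-0.0829i)·(+0.2219+0.1177i)  (+0.3978-0.2996i)·(+0.3699+0.1247i)  (+0.0124+0.5730i)·(+0.1172+0.0192i)  (-0.3970-0.2728i)·(-0.3129+0.0000i)  (+0.2858-0.1027i)·(-0.1172+0.0192i)  (-0.0385+0.1344i)·(+0.3699-0.1247i)  (-0.0257-0.0326i)·(-0.2219+0.1177i)
Y_3^-3(R⁻¹ n̂) = +0.230307+0.117972i

Re=0.2303 Im=0.1180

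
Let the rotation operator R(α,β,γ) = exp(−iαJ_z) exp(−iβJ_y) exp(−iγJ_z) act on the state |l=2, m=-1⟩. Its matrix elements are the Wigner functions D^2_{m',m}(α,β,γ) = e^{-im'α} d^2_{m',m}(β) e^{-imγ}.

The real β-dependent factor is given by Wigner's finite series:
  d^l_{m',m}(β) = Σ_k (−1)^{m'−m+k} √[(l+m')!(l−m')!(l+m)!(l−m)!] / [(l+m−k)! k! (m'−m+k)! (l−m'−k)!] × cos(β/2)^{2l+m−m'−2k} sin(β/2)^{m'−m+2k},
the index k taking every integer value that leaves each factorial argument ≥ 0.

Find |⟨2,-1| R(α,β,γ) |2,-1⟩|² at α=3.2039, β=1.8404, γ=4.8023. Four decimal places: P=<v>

P=0.3161

D^2_{-1,-1}(3.2039,1.8404,4.8023) = e^{-i·-1·3.2039}·d^2_{-1,-1}(1.8404)·e^{-i·-1·4.8023}. Compute d first:
With c≡cos(β/2)=0.605661 and s≡sin(β/2)=0.795723, N=[1·6·1·6]^{1/2}=6.000000
The bounds max(0,m−m')=0 and min(l+m,l−m')=1 give 2 terms
  k=0: (−1)^0·6.0000/(6)·0.6057^4·0.7957^0 = +0.134561
  k=1: (−1)^1·6.0000/(2)·0.6057^2·0.7957^2 = -0.696793
d^2_{-1,-1}(1.8404) = +0.134561 -0.696793 = -0.562233
|D^2_{-1,-1}|² = |d^2_{-1,-1}(β)|² = (-0.562233)² = 0.316106 (the z-rotation phases have unit modulus)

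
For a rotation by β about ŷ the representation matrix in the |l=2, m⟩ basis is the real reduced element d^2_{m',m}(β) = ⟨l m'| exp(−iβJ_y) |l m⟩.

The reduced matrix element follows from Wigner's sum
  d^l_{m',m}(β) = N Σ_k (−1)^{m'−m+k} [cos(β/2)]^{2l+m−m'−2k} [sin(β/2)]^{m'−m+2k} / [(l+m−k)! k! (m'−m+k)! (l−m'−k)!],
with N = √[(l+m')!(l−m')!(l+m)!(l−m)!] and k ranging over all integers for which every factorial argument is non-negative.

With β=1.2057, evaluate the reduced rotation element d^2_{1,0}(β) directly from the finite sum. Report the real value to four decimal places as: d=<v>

d=-0.4085

d^2_{1,0}(β=1.2057) via Wigner's sum:
With c≡cos(β/2)=0.823723 and s≡sin(β/2)=0.566992, N=[6·1·2·2]^{1/2}=4.898979
k∈{0,1} keeps every argument non-negative
  k=0: (−1)^1·4.8990/(2)·0.8237^3·0.5670^1 = -0.776241
  k=1: (−1)^2·4.8990/(2)·0.8237^1·0.5670^3 = +0.367780
d^2_{1,0}(1.2057) = -0.776241 +0.367780 = -0.408460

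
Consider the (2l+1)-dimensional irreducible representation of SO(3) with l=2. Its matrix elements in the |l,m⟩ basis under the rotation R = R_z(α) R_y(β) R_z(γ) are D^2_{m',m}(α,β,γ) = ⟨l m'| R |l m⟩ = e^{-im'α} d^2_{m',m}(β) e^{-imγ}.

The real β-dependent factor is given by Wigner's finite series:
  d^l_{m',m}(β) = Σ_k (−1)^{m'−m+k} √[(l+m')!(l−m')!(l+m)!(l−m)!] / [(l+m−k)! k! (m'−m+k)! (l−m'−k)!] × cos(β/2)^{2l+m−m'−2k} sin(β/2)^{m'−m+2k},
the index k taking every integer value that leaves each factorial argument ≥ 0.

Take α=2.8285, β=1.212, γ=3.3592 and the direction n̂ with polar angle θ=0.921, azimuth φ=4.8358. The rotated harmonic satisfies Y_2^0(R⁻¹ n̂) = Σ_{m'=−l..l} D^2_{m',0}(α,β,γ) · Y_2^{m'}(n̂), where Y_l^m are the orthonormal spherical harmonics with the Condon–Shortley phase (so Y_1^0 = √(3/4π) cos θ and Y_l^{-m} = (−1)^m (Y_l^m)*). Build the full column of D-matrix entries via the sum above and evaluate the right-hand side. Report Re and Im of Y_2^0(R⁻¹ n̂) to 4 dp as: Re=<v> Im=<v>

Re=-0.3054 Im=0.0000

Need the full column D^2_{m',0} for m'=−2..2 at α=2.8285, β=1.212, γ=3.3592.
cos(β/2)=0.821933, sin(β/2)=0.569584
d^2_{-2,0}: single k=2 term ⇒ +0.536864;  D = +0.435004-0.314634i
d^2_{-1,0}: k∈[1..2] ⇒ +0.774716 -0.372037 = +0.402680;  D = -0.383103+0.124026i
d^2_{0,0}: k∈[0..2] ⇒ +0.456400 -0.876695 +0.105252 = -0.315043;  D = -0.315043+0.000000i
d^2_{1,0}: k∈[0..1] ⇒ -0.774716 +0.372037 = -0.402680;  D = +0.383103+0.124026i
d^2_{2,0}: single k=0 term ⇒ +0.536864;  D = +0.435004+0.314634i
Y_2^{m'}(θ=0.921,φ=4.8358) and Σ D·Y over m':
  (+0.4350-0.3146i)·(-0.2375+0.0598i)  (-0.3831+0.1240i)·(+0.0458+0.3693i)  (-0.3150+0.0000i)·(+0.0310+0.0000i)  (+0.3831+0.1240i)·(-0.0458+0.3693i)  (+0.4350+0.3146i)·(-0.2375-0.0598i)
Y_2^0(R⁻¹ n̂) = -0.305407+0.000000i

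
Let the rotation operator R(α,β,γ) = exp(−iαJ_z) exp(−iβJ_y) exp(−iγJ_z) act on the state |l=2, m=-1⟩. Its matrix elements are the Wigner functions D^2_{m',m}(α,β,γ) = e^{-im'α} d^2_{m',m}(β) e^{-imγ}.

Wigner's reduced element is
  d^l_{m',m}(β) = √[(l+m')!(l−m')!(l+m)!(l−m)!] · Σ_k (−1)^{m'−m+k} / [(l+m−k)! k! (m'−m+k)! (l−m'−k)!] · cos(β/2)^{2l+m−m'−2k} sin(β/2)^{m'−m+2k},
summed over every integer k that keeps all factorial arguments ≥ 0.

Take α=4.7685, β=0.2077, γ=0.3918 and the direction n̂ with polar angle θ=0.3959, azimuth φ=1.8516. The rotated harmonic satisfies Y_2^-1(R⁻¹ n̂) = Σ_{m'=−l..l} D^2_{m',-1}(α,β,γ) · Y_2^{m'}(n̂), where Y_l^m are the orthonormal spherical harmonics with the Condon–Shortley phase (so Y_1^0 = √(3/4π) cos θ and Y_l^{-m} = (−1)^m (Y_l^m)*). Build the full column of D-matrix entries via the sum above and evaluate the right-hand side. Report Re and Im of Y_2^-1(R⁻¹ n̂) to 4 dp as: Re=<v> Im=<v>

Re=-0.3498 Im=-0.0853

Need the full column D^2_{m',-1} for m'=−2..2 at α=4.7685, β=0.2077, γ=0.3918.
cos(β/2)=0.994612, sin(β/2)=0.103663
d^2_{-2,-1}: single k=1 term ⇒ +0.203994;  D = -0.178627-0.098519i
d^2_{-1,-1}: k∈[0..1] ⇒ +0.978623 -0.031892 = +0.946731;  D = +0.410014-0.853340i
d^2_{0,-1}: k∈[0..1] ⇒ -0.249841 +0.002714 = -0.247127;  D = -0.228400-0.094366i
d^2_{1,-1}: k∈[0..1] ⇒ +0.031892 -0.000115 = +0.031776;  D = -0.010468+0.030003i
d^2_{2,-1}: single k=0 term ⇒ -0.002216;  D = +0.002130+0.000611i
Y_2^{m'}(θ=0.3959,φ=1.8516) and Σ D·Y over m':
  (-0.1786-0.0985i)·(-0.0486+0.0306i)  (+0.4100-0.8533i)·(-0.0762-0.2641i)  (-0.2284-0.0944i)·(+0.4901+0.0000i)  (-0.0105+0.0300i)·(+0.0762-0.2641i)  (+0.0021+0.0006i)·(-0.0486-0.0306i)
Y_2^-1(R⁻¹ n̂) = -0.349804-0.085251i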